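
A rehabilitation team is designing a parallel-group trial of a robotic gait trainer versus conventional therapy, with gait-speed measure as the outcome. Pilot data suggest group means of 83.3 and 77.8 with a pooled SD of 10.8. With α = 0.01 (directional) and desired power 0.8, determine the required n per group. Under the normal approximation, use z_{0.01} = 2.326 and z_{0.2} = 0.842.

n = 78 per group

Cohen's d = |M₁ − M₂| / SD_pooled = |83.3 − 77.8| / 10.8 = 5.5 / 10.8 = 0.509.
For two independent groups with equal n: n = 2·((z_{α} + z_β) / d)².
z_{α} + z_β = 2.326 + 0.842 = 3.168.
n = 2 × (3.168 / 0.509)² = 2 × 6.224² = 2 × 38.74 = 77.5.
Round up to the next whole participant.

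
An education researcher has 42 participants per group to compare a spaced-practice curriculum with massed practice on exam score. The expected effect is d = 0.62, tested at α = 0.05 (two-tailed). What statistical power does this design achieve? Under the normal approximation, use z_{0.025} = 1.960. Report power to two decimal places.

power ≈ 0.81

For two equal groups, power = Φ(d·√(n/2) − z_{α/2}).
d·√(n/2) = 0.62 × √(42/2) = 0.62 × 4.583 = 2.841.
z_β = 2.841 − 1.960 = 0.881.
Power = Φ(0.881) = 0.811.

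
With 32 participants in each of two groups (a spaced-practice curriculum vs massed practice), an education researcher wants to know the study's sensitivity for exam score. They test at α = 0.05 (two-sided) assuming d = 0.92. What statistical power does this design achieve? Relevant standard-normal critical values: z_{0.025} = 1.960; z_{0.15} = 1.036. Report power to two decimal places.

power ≈ 0.96

For two equal groups, power = Φ(d·√(n/2) − z_{α/2}).
d·√(n/2) = 0.92 × √(32/2) = 0.92 × 4.000 = 3.680.
z_β = 3.680 − 1.960 = 1.720.
Power = Φ(1.720) = 0.957.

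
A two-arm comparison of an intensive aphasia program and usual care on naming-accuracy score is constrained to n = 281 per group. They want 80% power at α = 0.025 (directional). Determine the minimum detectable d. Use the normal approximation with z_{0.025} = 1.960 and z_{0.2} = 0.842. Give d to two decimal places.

For two independent groups of n = 281 each: d_min = (z_{α} + z_β)·√(2/n).
z-sum = 1.960 + 0.842 = 2.802.
d_min = 2.802 × √(2/281) = 2.802 × 0.0844 = 0.236.

d_min ≈ 0.24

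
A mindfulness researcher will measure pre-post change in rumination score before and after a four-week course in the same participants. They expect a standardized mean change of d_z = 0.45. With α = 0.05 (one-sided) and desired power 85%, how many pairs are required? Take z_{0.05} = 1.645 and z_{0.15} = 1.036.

n = 36 pairs

For a paired (one-sample on differences) test: n = ((z_{α} + z_β) / d)².
z_{α} + z_β = 1.645 + 1.036 = 2.681.
n = (2.681 / 0.45)² = 5.958² = 35.50.
Round up.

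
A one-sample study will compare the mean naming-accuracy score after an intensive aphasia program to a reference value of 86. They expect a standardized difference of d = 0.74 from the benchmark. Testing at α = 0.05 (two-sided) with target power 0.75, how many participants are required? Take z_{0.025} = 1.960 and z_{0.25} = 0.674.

For a one-sample test: n = ((z_{α/2} + z_β) / d)².
z_{α/2} + z_β = 1.960 + 0.674 = 2.634.
n = (2.634 / 0.74)² = 3.559² = 12.67.
Round up.

n = 13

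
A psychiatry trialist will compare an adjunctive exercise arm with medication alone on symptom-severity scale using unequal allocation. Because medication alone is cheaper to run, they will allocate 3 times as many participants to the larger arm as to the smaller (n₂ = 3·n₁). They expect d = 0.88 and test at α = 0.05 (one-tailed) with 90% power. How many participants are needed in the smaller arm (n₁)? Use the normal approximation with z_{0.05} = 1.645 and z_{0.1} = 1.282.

n₁ = 15

With allocation ratio k = n₂/n₁ = 3, Var(x̄₁−x̄₂) = σ²(1/n₁ + 1/(k·n₁)) = σ²·(k+1)/(k·n₁).
So n₁ = (1 + 1/k)·((z_{α} + z_β)/d)² = 1.333 × (2.927/0.88)².
n₁ = 1.333 × 11.06 = 14.8.
Round up: n₁ = 15, giving n₂ = 3 × 15 = 45.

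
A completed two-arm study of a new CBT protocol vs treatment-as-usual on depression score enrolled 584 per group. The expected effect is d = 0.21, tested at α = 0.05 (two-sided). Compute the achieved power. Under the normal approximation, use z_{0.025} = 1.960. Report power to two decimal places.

For two equal groups, power = Φ(d·√(n/2) − z_{α/2}).
d·√(n/2) = 0.21 × √(584/2) = 0.21 × 17.088 = 3.588.
z_β = 3.588 − 1.960 = 1.628.
Power = Φ(1.628) = 0.948.

power ≈ 0.95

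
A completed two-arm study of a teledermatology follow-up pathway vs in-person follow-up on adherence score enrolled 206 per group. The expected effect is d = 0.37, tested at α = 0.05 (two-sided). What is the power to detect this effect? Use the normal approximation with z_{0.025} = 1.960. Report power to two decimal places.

power ≈ 0.96

For two equal groups, power = Φ(d·√(n/2) − z_{α/2}).
d·√(n/2) = 0.37 × √(206/2) = 0.37 × 10.149 = 3.755.
z_β = 3.755 − 1.960 = 1.795.
Power = Φ(1.795) = 0.964.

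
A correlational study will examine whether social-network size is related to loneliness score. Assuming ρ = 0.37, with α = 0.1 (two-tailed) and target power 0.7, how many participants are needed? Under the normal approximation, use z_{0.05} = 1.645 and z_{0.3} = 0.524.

n = 35

Fisher's z: C = ½·ln((1+r)/(1−r)) = ½·ln(2.1746) = 0.3884.
n = ((z_{α/2} + z_β)/C)² + 3.
(1.645 + 0.524) / 0.3884 = 2.169 / 0.3884 = 5.584.
n = 5.584² + 3 = 31.19 + 3 = 34.2.
Round up.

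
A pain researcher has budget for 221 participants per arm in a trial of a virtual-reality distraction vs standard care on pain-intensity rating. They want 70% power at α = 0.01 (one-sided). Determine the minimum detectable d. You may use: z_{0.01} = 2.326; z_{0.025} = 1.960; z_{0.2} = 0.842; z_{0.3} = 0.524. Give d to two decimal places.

For two independent groups of n = 221 each: d_min = (z_{α} + z_β)·√(2/n).
z-sum = 2.326 + 0.524 = 2.850.
d_min = 2.850 × √(2/221) = 2.850 × 0.0951 = 0.271.

d_min ≈ 0.27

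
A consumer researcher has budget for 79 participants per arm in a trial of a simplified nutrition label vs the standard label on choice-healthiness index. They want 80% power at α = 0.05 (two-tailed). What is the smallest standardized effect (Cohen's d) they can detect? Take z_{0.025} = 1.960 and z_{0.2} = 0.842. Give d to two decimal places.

d_min ≈ 0.45

For two independent groups of n = 79 each: d_min = (z_{α/2} + z_β)·√(2/n).
z-sum = 1.960 + 0.842 = 2.802.
d_min = 2.802 × √(2/79) = 2.802 × 0.1591 = 0.446.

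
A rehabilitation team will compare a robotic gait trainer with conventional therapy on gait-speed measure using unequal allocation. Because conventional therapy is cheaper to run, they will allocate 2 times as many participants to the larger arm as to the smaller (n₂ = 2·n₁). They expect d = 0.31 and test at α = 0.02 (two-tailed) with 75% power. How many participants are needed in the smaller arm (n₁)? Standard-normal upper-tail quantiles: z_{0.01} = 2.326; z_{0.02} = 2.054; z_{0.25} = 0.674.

With allocation ratio k = n₂/n₁ = 2, Var(x̄₁−x̄₂) = σ²(1/n₁ + 1/(k·n₁)) = σ²·(k+1)/(k·n₁).
So n₁ = (1 + 1/k)·((z_{α/2} + z_β)/d)² = 1.500 × (3.000/0.31)².
n₁ = 1.500 × 93.65 = 140.5.
Round up: n₁ = 141, giving n₂ = 2 × 141 = 282.

n₁ = 141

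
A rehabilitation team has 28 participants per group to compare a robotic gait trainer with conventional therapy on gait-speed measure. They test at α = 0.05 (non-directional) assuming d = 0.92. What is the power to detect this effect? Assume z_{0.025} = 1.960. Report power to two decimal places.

For two equal groups, power = Φ(d·√(n/2) − z_{α/2}).
d·√(n/2) = 0.92 × √(28/2) = 0.92 × 3.742 = 3.442.
z_β = 3.442 − 1.960 = 1.482.
Power = Φ(1.482) = 0.931.

power ≈ 0.93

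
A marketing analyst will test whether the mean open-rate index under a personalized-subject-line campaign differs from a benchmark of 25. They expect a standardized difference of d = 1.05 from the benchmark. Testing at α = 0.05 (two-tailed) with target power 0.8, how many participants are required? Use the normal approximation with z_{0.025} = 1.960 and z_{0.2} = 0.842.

For a one-sample test: n = ((z_{α/2} + z_β) / d)².
z_{α/2} + z_β = 1.960 + 0.842 = 2.802.
n = (2.802 / 1.05)² = 2.669² = 7.12.
Round up.

n = 8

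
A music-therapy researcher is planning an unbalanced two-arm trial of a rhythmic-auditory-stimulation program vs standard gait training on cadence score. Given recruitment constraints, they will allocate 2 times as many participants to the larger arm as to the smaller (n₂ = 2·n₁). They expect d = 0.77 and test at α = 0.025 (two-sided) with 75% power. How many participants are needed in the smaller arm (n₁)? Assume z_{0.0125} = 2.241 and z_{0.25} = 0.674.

With allocation ratio k = n₂/n₁ = 2, Var(x̄₁−x̄₂) = σ²(1/n₁ + 1/(k·n₁)) = σ²·(k+1)/(k·n₁).
So n₁ = (1 + 1/k)·((z_{α/2} + z_β)/d)² = 1.500 × (2.915/0.77)².
n₁ = 1.500 × 14.33 = 21.5.
Round up: n₁ = 22, giving n₂ = 2 × 22 = 44.

n₁ = 22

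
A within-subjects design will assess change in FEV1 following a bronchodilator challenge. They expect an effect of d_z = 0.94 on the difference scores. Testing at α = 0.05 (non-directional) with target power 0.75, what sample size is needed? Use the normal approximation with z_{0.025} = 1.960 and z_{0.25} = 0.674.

n = 8 pairs

For a paired (one-sample on differences) test: n = ((z_{α/2} + z_β) / d)².
z_{α/2} + z_β = 1.960 + 0.674 = 2.634.
n = (2.634 / 0.94)² = 2.802² = 7.85.
Round up.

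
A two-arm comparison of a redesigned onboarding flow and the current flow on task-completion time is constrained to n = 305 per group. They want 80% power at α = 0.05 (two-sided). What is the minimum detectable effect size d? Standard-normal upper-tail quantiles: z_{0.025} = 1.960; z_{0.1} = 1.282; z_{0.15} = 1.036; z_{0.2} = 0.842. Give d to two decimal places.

d_min ≈ 0.23

For two independent groups of n = 305 each: d_min = (z_{α/2} + z_β)·√(2/n).
z-sum = 1.960 + 0.842 = 2.802.
d_min = 2.802 × √(2/305) = 2.802 × 0.0810 = 0.227.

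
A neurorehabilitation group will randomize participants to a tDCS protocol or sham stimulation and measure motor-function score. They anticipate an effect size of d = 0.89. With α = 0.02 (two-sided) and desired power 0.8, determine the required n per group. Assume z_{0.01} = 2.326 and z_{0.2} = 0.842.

n = 26 per group

For two independent groups with equal n: n = 2·((z_{α/2} + z_β) / d)².
z_{α/2} + z_β = 2.326 + 0.842 = 3.168.
n = 2 × (3.168 / 0.89)² = 2 × 3.560² = 2 × 12.67 = 25.3.
Round up to the next whole participant.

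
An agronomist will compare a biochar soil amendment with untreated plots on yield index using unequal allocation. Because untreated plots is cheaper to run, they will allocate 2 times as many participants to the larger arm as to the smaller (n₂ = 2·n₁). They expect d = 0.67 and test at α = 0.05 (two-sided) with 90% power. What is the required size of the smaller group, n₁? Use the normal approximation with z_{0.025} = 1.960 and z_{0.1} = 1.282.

With allocation ratio k = n₂/n₁ = 2, Var(x̄₁−x̄₂) = σ²(1/n₁ + 1/(k·n₁)) = σ²·(k+1)/(k·n₁).
So n₁ = (1 + 1/k)·((z_{α/2} + z_β)/d)² = 1.500 × (3.242/0.67)².
n₁ = 1.500 × 23.41 = 35.1.
Round up: n₁ = 36, giving n₂ = 2 × 36 = 72.

n₁ = 36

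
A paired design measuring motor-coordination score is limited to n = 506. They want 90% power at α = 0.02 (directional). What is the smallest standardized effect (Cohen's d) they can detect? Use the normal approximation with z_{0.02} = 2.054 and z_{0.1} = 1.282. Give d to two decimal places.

For a single sample (or paired design) of n = 506: d_min = (z_{α} + z_β)/√n.
z-sum = 2.054 + 1.282 = 3.336.
d_min = 3.336 / √506 = 3.336 / 22.494 = 0.148.

d_min ≈ 0.15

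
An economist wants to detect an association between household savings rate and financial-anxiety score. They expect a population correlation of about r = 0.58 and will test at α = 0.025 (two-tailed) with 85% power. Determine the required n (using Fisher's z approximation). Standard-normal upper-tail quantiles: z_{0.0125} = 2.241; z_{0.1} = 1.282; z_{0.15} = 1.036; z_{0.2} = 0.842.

n = 28

Fisher's z: C = ½·ln((1+r)/(1−r)) = ½·ln(3.7619) = 0.6625.
n = ((z_{α/2} + z_β)/C)² + 3.
(2.241 + 1.036) / 0.6625 = 3.277 / 0.6625 = 4.946.
n = 4.946² + 3 = 24.47 + 3 = 27.5.
Round up.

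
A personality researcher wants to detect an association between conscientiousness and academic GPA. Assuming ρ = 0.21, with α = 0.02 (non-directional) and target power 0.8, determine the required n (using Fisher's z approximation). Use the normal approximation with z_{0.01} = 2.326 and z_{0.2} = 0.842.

n = 224

Fisher's z: C = ½·ln((1+r)/(1−r)) = ½·ln(1.5316) = 0.2132.
n = ((z_{α/2} + z_β)/C)² + 3.
(2.326 + 0.842) / 0.2132 = 3.168 / 0.2132 = 14.859.
n = 14.859² + 3 = 220.80 + 3 = 223.8.
Round up.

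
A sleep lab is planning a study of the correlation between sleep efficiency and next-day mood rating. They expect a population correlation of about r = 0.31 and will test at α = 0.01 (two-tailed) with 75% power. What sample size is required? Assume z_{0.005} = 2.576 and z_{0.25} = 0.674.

n = 106

Fisher's z: C = ½·ln((1+r)/(1−r)) = ½·ln(1.8986) = 0.3205.
n = ((z_{α/2} + z_β)/C)² + 3.
(2.576 + 0.674) / 0.3205 = 3.250 / 0.3205 = 10.140.
n = 10.140² + 3 = 102.83 + 3 = 105.8.
Round up.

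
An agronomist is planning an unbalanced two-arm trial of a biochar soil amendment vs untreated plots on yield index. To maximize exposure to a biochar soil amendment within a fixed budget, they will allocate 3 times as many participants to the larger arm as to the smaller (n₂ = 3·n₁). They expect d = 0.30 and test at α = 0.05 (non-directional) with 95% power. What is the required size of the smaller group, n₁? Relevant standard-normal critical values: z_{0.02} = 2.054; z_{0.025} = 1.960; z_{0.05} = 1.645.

With allocation ratio k = n₂/n₁ = 3, Var(x̄₁−x̄₂) = σ²(1/n₁ + 1/(k·n₁)) = σ²·(k+1)/(k·n₁).
So n₁ = (1 + 1/k)·((z_{α/2} + z_β)/d)² = 1.333 × (3.605/0.30)².
n₁ = 1.333 × 144.40 = 192.5.
Round up: n₁ = 193, giving n₂ = 3 × 193 = 579.

n₁ = 193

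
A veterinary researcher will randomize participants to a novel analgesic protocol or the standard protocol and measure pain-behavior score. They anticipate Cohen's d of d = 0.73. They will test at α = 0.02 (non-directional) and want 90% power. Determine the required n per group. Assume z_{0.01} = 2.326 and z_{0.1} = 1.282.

n = 49 per group

For two independent groups with equal n: n = 2·((z_{α/2} + z_β) / d)².
z_{α/2} + z_β = 2.326 + 1.282 = 3.608.
n = 2 × (3.608 / 0.73)² = 2 × 4.942² = 2 × 24.43 = 48.9.
Round up to the next whole participant.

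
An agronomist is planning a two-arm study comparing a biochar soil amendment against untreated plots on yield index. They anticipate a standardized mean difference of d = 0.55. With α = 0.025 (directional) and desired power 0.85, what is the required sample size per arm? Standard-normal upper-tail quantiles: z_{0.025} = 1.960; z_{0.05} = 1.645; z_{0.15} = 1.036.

For two independent groups with equal n: n = 2·((z_{α} + z_β) / d)².
z_{α} + z_β = 1.960 + 1.036 = 2.996.
n = 2 × (2.996 / 0.55)² = 2 × 5.447² = 2 × 29.67 = 59.3.
Round up to the next whole participant.

n = 60 per group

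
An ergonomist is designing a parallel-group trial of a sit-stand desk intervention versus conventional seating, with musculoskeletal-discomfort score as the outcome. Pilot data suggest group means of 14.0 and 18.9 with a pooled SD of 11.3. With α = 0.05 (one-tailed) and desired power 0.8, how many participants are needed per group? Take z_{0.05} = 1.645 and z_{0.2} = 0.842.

n = 66 per group

Cohen's d = |M₁ − M₂| / SD_pooled = |14.0 − 18.9| / 11.3 = 4.9 / 11.3 = 0.434.
For two independent groups with equal n: n = 2·((z_{α} + z_β) / d)².
z_{α} + z_β = 1.645 + 0.842 = 2.487.
n = 2 × (2.487 / 0.434)² = 2 × 5.730² = 2 × 32.84 = 65.7.
Round up to the next whole participant.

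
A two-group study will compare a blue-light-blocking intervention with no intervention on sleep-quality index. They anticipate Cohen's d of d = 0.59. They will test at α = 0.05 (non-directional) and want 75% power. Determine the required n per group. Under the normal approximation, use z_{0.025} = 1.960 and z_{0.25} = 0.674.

For two independent groups with equal n: n = 2·((z_{α/2} + z_β) / d)².
z_{α/2} + z_β = 1.960 + 0.674 = 2.634.
n = 2 × (2.634 / 0.59)² = 2 × 4.464² = 2 × 19.93 = 39.9.
Round up to the next whole participant.

n = 40 per group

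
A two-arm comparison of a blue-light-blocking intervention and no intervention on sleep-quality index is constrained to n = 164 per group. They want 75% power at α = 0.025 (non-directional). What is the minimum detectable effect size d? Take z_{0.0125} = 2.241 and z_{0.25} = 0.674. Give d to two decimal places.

For two independent groups of n = 164 each: d_min = (z_{α/2} + z_β)·√(2/n).
z-sum = 2.241 + 0.674 = 2.915.
d_min = 2.915 × √(2/164) = 2.915 × 0.1104 = 0.322.

d_min ≈ 0.32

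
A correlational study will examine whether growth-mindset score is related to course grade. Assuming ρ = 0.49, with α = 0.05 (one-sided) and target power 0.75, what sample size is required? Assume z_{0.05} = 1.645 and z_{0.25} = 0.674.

Fisher's z: C = ½·ln((1+r)/(1−r)) = ½·ln(2.9216) = 0.5361.
n = ((z_{α} + z_β)/C)² + 3.
(1.645 + 0.674) / 0.5361 = 2.319 / 0.5361 = 4.326.
n = 4.326² + 3 = 18.71 + 3 = 21.7.
Round up.

n = 22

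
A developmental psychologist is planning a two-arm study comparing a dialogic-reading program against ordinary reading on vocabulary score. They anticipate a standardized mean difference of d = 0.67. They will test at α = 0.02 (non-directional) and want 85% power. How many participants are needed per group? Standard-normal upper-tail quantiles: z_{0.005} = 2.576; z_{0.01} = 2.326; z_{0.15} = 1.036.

n = 51 per group

For two independent groups with equal n: n = 2·((z_{α/2} + z_β) / d)².
z_{α/2} + z_β = 2.326 + 1.036 = 3.362.
n = 2 × (3.362 / 0.67)² = 2 × 5.018² = 2 × 25.18 = 50.4.
Round up to the next whole participant.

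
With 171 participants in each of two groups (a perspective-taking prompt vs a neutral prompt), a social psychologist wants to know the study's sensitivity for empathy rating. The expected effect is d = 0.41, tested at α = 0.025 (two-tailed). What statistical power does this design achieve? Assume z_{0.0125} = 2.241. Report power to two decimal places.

For two equal groups, power = Φ(d·√(n/2) − z_{α/2}).
d·√(n/2) = 0.41 × √(171/2) = 0.41 × 9.247 = 3.791.
z_β = 3.791 − 2.241 = 1.550.
Power = Φ(1.550) = 0.939.

power ≈ 0.94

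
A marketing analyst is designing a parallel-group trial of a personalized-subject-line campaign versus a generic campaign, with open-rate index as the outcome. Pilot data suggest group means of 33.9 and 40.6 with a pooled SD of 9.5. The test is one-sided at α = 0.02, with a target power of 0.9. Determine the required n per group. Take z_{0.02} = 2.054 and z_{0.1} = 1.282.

n = 45 per group

Cohen's d = |M₁ − M₂| / SD_pooled = |33.9 − 40.6| / 9.5 = 6.7 / 9.5 = 0.705.
For two independent groups with equal n: n = 2·((z_{α} + z_β) / d)².
z_{α} + z_β = 2.054 + 1.282 = 3.336.
n = 2 × (3.336 / 0.705)² = 2 × 4.732² = 2 × 22.39 = 44.8.
Round up to the next whole participant.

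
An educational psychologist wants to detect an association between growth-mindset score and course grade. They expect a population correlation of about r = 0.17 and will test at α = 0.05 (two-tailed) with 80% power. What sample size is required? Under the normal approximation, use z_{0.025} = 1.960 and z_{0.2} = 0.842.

n = 270

Fisher's z: C = ½·ln((1+r)/(1−r)) = ½·ln(1.4096) = 0.1717.
n = ((z_{α/2} + z_β)/C)² + 3.
(1.960 + 0.842) / 0.1717 = 2.802 / 0.1717 = 16.319.
n = 16.319² + 3 = 266.32 + 3 = 269.3.
Round up.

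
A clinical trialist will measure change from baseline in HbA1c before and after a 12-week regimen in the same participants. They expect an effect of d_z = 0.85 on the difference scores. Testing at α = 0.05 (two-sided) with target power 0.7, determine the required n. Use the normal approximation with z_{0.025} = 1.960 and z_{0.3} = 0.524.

n = 9 pairs

For a paired (one-sample on differences) test: n = ((z_{α/2} + z_β) / d)².
z_{α/2} + z_β = 1.960 + 0.524 = 2.484.
n = (2.484 / 0.85)² = 2.922² = 8.54.
Round up.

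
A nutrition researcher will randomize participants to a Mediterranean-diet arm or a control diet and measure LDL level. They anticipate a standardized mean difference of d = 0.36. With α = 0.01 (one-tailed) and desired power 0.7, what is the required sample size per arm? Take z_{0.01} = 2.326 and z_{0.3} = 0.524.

For two independent groups with equal n: n = 2·((z_{α} + z_β) / d)².
z_{α} + z_β = 2.326 + 0.524 = 2.850.
n = 2 × (2.850 / 0.36)² = 2 × 7.917² = 2 × 62.67 = 125.3.
Round up to the next whole participant.

n = 126 per group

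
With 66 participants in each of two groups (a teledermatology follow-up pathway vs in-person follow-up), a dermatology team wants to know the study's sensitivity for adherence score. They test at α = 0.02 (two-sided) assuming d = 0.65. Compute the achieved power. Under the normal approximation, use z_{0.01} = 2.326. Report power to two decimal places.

For two equal groups, power = Φ(d·√(n/2) − z_{α/2}).
d·√(n/2) = 0.65 × √(66/2) = 0.65 × 5.745 = 3.734.
z_β = 3.734 − 2.326 = 1.408.
Power = Φ(1.408) = 0.920.

power ≈ 0.92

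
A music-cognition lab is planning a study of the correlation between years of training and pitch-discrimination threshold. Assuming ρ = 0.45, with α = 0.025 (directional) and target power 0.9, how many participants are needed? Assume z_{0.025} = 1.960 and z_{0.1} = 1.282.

Fisher's z: C = ½·ln((1+r)/(1−r)) = ½·ln(2.6364) = 0.4847.
n = ((z_{α} + z_β)/C)² + 3.
(1.960 + 1.282) / 0.4847 = 3.242 / 0.4847 = 6.689.
n = 6.689² + 3 = 44.74 + 3 = 47.7.
Round up.

n = 48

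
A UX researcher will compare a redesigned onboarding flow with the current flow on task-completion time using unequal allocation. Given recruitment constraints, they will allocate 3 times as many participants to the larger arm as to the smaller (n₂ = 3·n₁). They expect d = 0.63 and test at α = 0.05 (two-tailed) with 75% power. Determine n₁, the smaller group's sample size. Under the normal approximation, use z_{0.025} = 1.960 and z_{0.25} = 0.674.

With allocation ratio k = n₂/n₁ = 3, Var(x̄₁−x̄₂) = σ²(1/n₁ + 1/(k·n₁)) = σ²·(k+1)/(k·n₁).
So n₁ = (1 + 1/k)·((z_{α/2} + z_β)/d)² = 1.333 × (2.634/0.63)².
n₁ = 1.333 × 17.48 = 23.3.
Round up: n₁ = 24, giving n₂ = 3 × 24 = 72.

n₁ = 24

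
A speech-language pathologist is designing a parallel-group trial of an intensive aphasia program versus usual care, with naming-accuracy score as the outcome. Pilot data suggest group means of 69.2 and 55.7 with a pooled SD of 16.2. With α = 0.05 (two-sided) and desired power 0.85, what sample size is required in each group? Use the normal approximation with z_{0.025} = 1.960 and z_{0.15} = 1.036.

n = 26 per group

Cohen's d = |M₁ − M₂| / SD_pooled = |69.2 − 55.7| / 16.2 = 13.5 / 16.2 = 0.833.
For two independent groups with equal n: n = 2·((z_{α/2} + z_β) / d)².
z_{α/2} + z_β = 1.960 + 1.036 = 2.996.
n = 2 × (2.996 / 0.833)² = 2 × 3.597² = 2 × 12.94 = 25.9.
Round up to the next whole participant.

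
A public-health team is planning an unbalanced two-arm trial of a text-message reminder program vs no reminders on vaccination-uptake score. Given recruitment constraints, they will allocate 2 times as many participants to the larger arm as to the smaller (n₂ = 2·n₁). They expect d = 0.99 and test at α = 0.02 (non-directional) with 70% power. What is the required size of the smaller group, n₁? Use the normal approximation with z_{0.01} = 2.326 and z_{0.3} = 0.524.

n₁ = 13

With allocation ratio k = n₂/n₁ = 2, Var(x̄₁−x̄₂) = σ²(1/n₁ + 1/(k·n₁)) = σ²·(k+1)/(k·n₁).
So n₁ = (1 + 1/k)·((z_{α/2} + z_β)/d)² = 1.500 × (2.850/0.99)².
n₁ = 1.500 × 8.29 = 12.4.
Round up: n₁ = 13, giving n₂ = 2 × 13 = 26.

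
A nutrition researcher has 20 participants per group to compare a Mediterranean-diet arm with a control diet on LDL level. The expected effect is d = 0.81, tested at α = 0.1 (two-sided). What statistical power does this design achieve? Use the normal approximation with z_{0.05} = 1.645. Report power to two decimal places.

For two equal groups, power = Φ(d·√(n/2) − z_{α/2}).
d·√(n/2) = 0.81 × √(20/2) = 0.81 × 3.162 = 2.561.
z_β = 2.561 − 1.645 = 0.916.
Power = Φ(0.916) = 0.820.

power ≈ 0.82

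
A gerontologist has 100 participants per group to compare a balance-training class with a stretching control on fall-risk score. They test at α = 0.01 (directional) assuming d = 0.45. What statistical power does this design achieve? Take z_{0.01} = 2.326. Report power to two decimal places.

For two equal groups, power = Φ(d·√(n/2) − z_{α}).
d·√(n/2) = 0.45 × √(100/2) = 0.45 × 7.071 = 3.182.
z_β = 3.182 − 2.326 = 0.856.
Power = Φ(0.856) = 0.804.

power ≈ 0.80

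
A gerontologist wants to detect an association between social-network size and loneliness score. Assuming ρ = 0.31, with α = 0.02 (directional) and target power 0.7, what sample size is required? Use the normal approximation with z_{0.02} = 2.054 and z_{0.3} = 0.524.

n = 68

Fisher's z: C = ½·ln((1+r)/(1−r)) = ½·ln(1.8986) = 0.3205.
n = ((z_{α} + z_β)/C)² + 3.
(2.054 + 0.524) / 0.3205 = 2.578 / 0.3205 = 8.044.
n = 8.044² + 3 = 64.70 + 3 = 67.7.
Round up.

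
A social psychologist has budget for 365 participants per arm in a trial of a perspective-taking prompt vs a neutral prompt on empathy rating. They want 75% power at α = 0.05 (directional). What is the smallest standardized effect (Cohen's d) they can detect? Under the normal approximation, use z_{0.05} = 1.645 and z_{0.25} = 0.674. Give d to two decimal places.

For two independent groups of n = 365 each: d_min = (z_{α} + z_β)·√(2/n).
z-sum = 1.645 + 0.674 = 2.319.
d_min = 2.319 × √(2/365) = 2.319 × 0.0740 = 0.172.

d_min ≈ 0.17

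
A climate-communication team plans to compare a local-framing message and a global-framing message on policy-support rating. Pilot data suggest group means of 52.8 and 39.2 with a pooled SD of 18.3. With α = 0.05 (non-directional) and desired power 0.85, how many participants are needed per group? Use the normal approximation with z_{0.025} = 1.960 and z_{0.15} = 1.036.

n = 33 per group

Cohen's d = |M₁ − M₂| / SD_pooled = |52.8 − 39.2| / 18.3 = 13.6 / 18.3 = 0.743.
For two independent groups with equal n: n = 2·((z_{α/2} + z_β) / d)².
z_{α/2} + z_β = 1.960 + 1.036 = 2.996.
n = 2 × (2.996 / 0.743)² = 2 × 4.032² = 2 × 16.26 = 32.5.
Round up to the next whole participant.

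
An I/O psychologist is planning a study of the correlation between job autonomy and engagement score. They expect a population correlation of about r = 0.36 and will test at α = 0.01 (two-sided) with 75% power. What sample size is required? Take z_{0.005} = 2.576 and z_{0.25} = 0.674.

Fisher's z: C = ½·ln((1+r)/(1−r)) = ½·ln(2.1250) = 0.3769.
n = ((z_{α/2} + z_β)/C)² + 3.
(2.576 + 0.674) / 0.3769 = 3.250 / 0.3769 = 8.623.
n = 8.623² + 3 = 74.36 + 3 = 77.4.
Round up.

n = 78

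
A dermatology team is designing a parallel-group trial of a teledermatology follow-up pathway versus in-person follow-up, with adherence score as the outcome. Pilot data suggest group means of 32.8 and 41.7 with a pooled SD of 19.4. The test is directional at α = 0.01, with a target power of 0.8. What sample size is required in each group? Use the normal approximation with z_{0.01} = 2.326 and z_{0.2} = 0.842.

n = 96 per group

Cohen's d = |M₁ − M₂| / SD_pooled = |32.8 − 41.7| / 19.4 = 8.9 / 19.4 = 0.459.
For two independent groups with equal n: n = 2·((z_{α} + z_β) / d)².
z_{α} + z_β = 2.326 + 0.842 = 3.168.
n = 2 × (3.168 / 0.459)² = 2 × 6.902² = 2 × 47.64 = 95.3.
Round up to the next whole participant.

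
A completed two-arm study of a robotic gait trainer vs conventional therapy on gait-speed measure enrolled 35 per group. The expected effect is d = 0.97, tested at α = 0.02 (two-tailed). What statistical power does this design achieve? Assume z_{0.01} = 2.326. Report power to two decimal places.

power ≈ 0.96

For two equal groups, power = Φ(d·√(n/2) − z_{α/2}).
d·√(n/2) = 0.97 × √(35/2) = 0.97 × 4.183 = 4.058.
z_β = 4.058 − 2.326 = 1.732.
Power = Φ(1.732) = 0.958.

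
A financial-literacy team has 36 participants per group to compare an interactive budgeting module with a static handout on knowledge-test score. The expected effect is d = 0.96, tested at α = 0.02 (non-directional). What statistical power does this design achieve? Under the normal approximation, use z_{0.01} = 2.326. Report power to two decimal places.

For two equal groups, power = Φ(d·√(n/2) − z_{α/2}).
d·√(n/2) = 0.96 × √(36/2) = 0.96 × 4.243 = 4.073.
z_β = 4.073 − 2.326 = 1.747.
Power = Φ(1.747) = 0.960.

power ≈ 0.96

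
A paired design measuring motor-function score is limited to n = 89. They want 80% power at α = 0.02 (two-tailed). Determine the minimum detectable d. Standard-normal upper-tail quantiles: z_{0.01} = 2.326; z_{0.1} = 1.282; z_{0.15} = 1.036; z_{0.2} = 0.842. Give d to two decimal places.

d_min ≈ 0.34

For a single sample (or paired design) of n = 89: d_min = (z_{α/2} + z_β)/√n.
z-sum = 2.326 + 0.842 = 3.168.
d_min = 3.168 / √89 = 3.168 / 9.434 = 0.336.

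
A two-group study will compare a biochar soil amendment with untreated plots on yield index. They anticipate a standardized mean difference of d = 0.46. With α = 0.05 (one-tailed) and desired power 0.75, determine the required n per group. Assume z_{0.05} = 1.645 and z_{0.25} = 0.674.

For two independent groups with equal n: n = 2·((z_{α} + z_β) / d)².
z_{α} + z_β = 1.645 + 0.674 = 2.319.
n = 2 × (2.319 / 0.46)² = 2 × 5.041² = 2 × 25.41 = 50.8.
Round up to the next whole participant.

n = 51 per group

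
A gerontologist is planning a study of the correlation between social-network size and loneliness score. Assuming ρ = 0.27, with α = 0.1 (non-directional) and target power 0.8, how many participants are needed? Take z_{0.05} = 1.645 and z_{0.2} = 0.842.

Fisher's z: C = ½·ln((1+r)/(1−r)) = ½·ln(1.7397) = 0.2769.
n = ((z_{α/2} + z_β)/C)² + 3.
(1.645 + 0.842) / 0.2769 = 2.487 / 0.2769 = 8.982.
n = 8.982² + 3 = 80.67 + 3 = 83.7.
Round up.

n = 84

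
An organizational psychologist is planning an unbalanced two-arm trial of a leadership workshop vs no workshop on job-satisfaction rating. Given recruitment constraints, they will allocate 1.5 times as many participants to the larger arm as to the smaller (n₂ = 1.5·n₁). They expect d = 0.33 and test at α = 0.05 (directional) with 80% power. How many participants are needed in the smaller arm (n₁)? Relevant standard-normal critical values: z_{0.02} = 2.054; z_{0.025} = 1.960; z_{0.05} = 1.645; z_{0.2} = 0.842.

With allocation ratio k = n₂/n₁ = 1.5, Var(x̄₁−x̄₂) = σ²(1/n₁ + 1/(k·n₁)) = σ²·(k+1)/(k·n₁).
So n₁ = (1 + 1/k)·((z_{α} + z_β)/d)² = 1.667 × (2.487/0.33)².
n₁ = 1.667 × 56.80 = 94.7.
Round up: n₁ = 95, giving n₂ = ⌈1.5 × 95⌉ = ⌈142.5⌉ = 143.

n₁ = 95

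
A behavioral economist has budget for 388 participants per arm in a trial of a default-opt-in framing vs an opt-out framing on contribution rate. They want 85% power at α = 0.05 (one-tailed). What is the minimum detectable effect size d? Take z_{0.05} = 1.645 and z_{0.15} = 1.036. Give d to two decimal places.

For two independent groups of n = 388 each: d_min = (z_{α} + z_β)·√(2/n).
z-sum = 1.645 + 1.036 = 2.681.
d_min = 2.681 × √(2/388) = 2.681 × 0.0718 = 0.192.

d_min ≈ 0.19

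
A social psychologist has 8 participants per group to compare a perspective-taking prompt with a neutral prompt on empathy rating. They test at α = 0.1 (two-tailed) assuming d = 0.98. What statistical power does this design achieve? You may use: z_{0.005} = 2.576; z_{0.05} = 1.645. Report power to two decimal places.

power ≈ 0.62

For two equal groups, power = Φ(d·√(n/2) − z_{α/2}).
d·√(n/2) = 0.98 × √(8/2) = 0.98 × 2.000 = 1.960.
z_β = 1.960 − 1.645 = 0.315.
Power = Φ(0.315) = 0.624.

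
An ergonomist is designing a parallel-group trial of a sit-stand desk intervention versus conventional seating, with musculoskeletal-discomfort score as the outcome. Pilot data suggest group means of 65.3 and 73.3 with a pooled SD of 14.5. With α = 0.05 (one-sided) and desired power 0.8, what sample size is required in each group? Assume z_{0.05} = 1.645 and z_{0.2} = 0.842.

n = 41 per group

Cohen's d = |M₁ − M₂| / SD_pooled = |65.3 − 73.3| / 14.5 = 8.0 / 14.5 = 0.552.
For two independent groups with equal n: n = 2·((z_{α} + z_β) / d)².
z_{α} + z_β = 1.645 + 0.842 = 2.487.
n = 2 × (2.487 / 0.552)² = 2 × 4.505² = 2 × 20.30 = 40.6.
Round up to the next whole participant.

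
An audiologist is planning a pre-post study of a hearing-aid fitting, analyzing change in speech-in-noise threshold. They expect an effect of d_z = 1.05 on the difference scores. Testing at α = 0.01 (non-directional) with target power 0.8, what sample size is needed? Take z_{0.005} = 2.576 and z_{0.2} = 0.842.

n = 11 pairs

For a paired (one-sample on differences) test: n = ((z_{α/2} + z_β) / d)².
z_{α/2} + z_β = 2.576 + 0.842 = 3.418.
n = (3.418 / 1.05)² = 3.255² = 10.60.
Round up.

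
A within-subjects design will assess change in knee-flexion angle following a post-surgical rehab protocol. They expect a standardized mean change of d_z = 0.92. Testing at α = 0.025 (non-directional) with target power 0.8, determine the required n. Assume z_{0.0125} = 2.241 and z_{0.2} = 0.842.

n = 12 pairs

For a paired (one-sample on differences) test: n = ((z_{α/2} + z_β) / d)².
z_{α/2} + z_β = 2.241 + 0.842 = 3.083.
n = (3.083 / 0.92)² = 3.351² = 11.23.
Round up.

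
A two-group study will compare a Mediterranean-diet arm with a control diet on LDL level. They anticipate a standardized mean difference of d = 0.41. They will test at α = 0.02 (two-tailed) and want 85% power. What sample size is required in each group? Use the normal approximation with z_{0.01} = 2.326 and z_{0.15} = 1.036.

For two independent groups with equal n: n = 2·((z_{α/2} + z_β) / d)².
z_{α/2} + z_β = 2.326 + 1.036 = 3.362.
n = 2 × (3.362 / 0.41)² = 2 × 8.200² = 2 × 67.24 = 134.5.
Round up to the next whole participant.

n = 135 per group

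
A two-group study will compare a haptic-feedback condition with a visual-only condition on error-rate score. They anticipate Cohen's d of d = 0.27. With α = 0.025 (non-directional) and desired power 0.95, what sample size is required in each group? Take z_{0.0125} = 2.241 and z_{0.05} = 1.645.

For two independent groups with equal n: n = 2·((z_{α/2} + z_β) / d)².
z_{α/2} + z_β = 2.241 + 1.645 = 3.886.
n = 2 × (3.886 / 0.27)² = 2 × 14.393² = 2 × 207.15 = 414.3.
Round up to the next whole participant.

n = 415 per group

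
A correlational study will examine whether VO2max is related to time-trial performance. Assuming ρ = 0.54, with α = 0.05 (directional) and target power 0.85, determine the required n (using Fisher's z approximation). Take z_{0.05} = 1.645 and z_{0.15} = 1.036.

Fisher's z: C = ½·ln((1+r)/(1−r)) = ½·ln(3.3478) = 0.6042.
n = ((z_{α} + z_β)/C)² + 3.
(1.645 + 1.036) / 0.6042 = 2.681 / 0.6042 = 4.437.
n = 4.437² + 3 = 19.69 + 3 = 22.7.
Round up.

n = 23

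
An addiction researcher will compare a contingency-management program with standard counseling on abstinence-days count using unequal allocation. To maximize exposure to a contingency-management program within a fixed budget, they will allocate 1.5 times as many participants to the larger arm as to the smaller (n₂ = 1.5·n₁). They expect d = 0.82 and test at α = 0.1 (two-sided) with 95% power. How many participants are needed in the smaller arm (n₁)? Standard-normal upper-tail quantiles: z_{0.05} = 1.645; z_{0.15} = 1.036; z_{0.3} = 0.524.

With allocation ratio k = n₂/n₁ = 1.5, Var(x̄₁−x̄₂) = σ²(1/n₁ + 1/(k·n₁)) = σ²·(k+1)/(k·n₁).
So n₁ = (1 + 1/k)·((z_{α/2} + z_β)/d)² = 1.667 × (3.290/0.82)².
n₁ = 1.667 × 16.10 = 26.8.
Round up: n₁ = 27, giving n₂ = ⌈1.5 × 27⌉ = ⌈40.5⌉ = 41.

n₁ = 27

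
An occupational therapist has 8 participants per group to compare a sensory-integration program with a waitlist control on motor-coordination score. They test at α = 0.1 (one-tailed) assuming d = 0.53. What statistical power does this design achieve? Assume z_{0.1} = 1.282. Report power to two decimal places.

power ≈ 0.41

For two equal groups, power = Φ(d·√(n/2) − z_{α}).
d·√(n/2) = 0.53 × √(8/2) = 0.53 × 2.000 = 1.060.
z_β = 1.060 − 1.282 = -0.222.
Power = Φ(-0.222) = 0.412.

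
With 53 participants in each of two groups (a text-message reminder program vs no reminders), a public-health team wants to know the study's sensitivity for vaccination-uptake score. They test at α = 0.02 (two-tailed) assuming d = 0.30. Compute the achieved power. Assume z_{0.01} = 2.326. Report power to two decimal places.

power ≈ 0.22

For two equal groups, power = Φ(d·√(n/2) − z_{α/2}).
d·√(n/2) = 0.30 × √(53/2) = 0.30 × 5.148 = 1.544.
z_β = 1.544 − 2.326 = -0.782.
Power = Φ(-0.782) = 0.217.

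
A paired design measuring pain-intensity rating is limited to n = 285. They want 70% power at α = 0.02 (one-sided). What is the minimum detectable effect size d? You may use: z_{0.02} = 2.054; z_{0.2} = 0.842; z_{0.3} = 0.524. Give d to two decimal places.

d_min ≈ 0.15

For a single sample (or paired design) of n = 285: d_min = (z_{α} + z_β)/√n.
z-sum = 2.054 + 0.524 = 2.578.
d_min = 2.578 / √285 = 2.578 / 16.882 = 0.153.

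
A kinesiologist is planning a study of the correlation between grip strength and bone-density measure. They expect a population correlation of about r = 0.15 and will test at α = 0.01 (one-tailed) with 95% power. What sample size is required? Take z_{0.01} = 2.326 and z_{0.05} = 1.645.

Fisher's z: C = ½·ln((1+r)/(1−r)) = ½·ln(1.3529) = 0.1511.
n = ((z_{α} + z_β)/C)² + 3.
(2.326 + 1.645) / 0.1511 = 3.971 / 0.1511 = 26.281.
n = 26.281² + 3 = 690.67 + 3 = 693.7.
Round up.

n = 694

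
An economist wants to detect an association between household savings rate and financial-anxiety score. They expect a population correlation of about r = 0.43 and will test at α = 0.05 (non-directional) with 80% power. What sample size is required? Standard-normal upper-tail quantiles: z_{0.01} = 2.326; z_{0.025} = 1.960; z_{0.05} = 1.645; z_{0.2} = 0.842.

n = 41

Fisher's z: C = ½·ln((1+r)/(1−r)) = ½·ln(2.5088) = 0.4599.
n = ((z_{α/2} + z_β)/C)² + 3.
(1.960 + 0.842) / 0.4599 = 2.802 / 0.4599 = 6.093.
n = 6.093² + 3 = 37.12 + 3 = 40.1.
Round up.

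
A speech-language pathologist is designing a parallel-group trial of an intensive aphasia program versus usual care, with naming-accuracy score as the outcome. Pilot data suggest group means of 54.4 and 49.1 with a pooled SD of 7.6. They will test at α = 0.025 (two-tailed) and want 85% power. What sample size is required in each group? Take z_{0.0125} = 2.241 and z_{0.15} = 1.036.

Cohen's d = |M₁ − M₂| / SD_pooled = |54.4 − 49.1| / 7.6 = 5.3 / 7.6 = 0.697.
For two independent groups with equal n: n = 2·((z_{α/2} + z_β) / d)².
z_{α/2} + z_β = 2.241 + 1.036 = 3.277.
n = 2 × (3.277 / 0.697)² = 2 × 4.702² = 2 × 22.10 = 44.2.
Round up to the next whole participant.

n = 45 per group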